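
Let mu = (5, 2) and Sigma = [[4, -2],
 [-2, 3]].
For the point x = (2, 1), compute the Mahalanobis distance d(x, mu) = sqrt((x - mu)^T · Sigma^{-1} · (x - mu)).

Step 1 — centre the observation: (x - mu) = (-3, -1).

Step 2 — invert Sigma. det(Sigma) = 4·3 - (-2)² = 8.
  Sigma^{-1} = (1/det) · [[d, -b], [-b, a]] = [[0.375, 0.25],
 [0.25, 0.5]].

Step 3 — form the quadratic (x - mu)^T · Sigma^{-1} · (x - mu):
  Sigma^{-1} · (x - mu) = (-1.375, -1.25).
  (x - mu)^T · [Sigma^{-1} · (x - mu)] = (-3)·(-1.375) + (-1)·(-1.25) = 5.375.

Step 4 — take square root: d = √(5.375) ≈ 2.3184.

d(x, mu) = √(5.375) ≈ 2.3184


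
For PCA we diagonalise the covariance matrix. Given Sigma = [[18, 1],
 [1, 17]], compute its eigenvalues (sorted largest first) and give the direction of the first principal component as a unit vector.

Step 1 — characteristic polynomial of 2×2 Sigma:
  det(Sigma - λI) = λ² - trace · λ + det = 0.
  trace = 18 + 17 = 35, det = 18·17 - (1)² = 305.
Step 2 — discriminant:
  Δ = trace² - 4·det = 1225 - 1220 = 5.
Step 3 — eigenvalues:
  λ = (trace ± √Δ)/2 = (35 ± 2.2361)/2,
  λ_1 = 18.618,  λ_2 = 16.382.

Step 4 — unit eigenvector for λ_1: solve (Sigma - λ_1 I)v = 0. First row:
  (18 - 18.618)·v_x + (1)·v_y = 0, i.e. (-0.618)·v_x + (1)·v_y = 0,
  so v ∝ (b, λ_1 - a) = (1, 0.618) = u.
  ||u|| = √((1)² + (0.618)²) = √(1.382) ≈ 1.1756,
  v_1 = u/||u|| ≈ (0.8507, 0.5257) (||v_1|| = 1).

λ_1 = 18.618,  λ_2 = 16.382;  v_1 ≈ (0.8507, 0.5257)


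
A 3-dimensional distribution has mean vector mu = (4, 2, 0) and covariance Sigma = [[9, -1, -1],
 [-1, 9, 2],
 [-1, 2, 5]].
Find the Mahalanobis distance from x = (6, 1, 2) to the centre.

Step 1 — centre the observation: (x - mu) = (2, -1, 2).

Step 2 — invert Sigma (cofactor / det for 3×3, or solve directly):
  Sigma^{-1} = [[0.1142, 0.0084, 0.0195],
 [0.0084, 0.1226, -0.0474],
 [0.0195, -0.0474, 0.2228]].

Step 3 — form the quadratic (x - mu)^T · Sigma^{-1} · (x - mu):
  Sigma^{-1} · (x - mu) = (0.2591, -0.2006, 0.532).
  (x - mu)^T · [Sigma^{-1} · (x - mu)] = (2)·(0.2591) + (-1)·(-0.2006) + (2)·(0.532) = 1.7827.

Step 4 — take square root: d = √(1.7827) ≈ 1.3352.

d(x, mu) = √(1.7827) ≈ 1.3352


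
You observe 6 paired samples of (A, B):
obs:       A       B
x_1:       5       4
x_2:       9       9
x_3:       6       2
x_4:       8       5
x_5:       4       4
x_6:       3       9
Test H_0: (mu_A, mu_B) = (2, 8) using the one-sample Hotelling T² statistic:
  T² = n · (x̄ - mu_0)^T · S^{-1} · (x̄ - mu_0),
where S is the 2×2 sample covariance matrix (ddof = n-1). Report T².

Step 1 — sample mean vector:
  mean(A) = (5 + 9 + 6 + 8 + 4 + 3) / 6 = 35/6 = 5.8333
  mean(B) = (4 + 9 + 2 + 5 + 4 + 9) / 6 = 33/6 = 5.5
  x̄ = (5.8333, 5.5),  deviation x̄ - mu_0 = (5.8333, 5.5) - (2, 8) = (3.8333, -2.5).

Step 2 — sample covariance matrix, S[i,j] = (1/(n-1)) · Σ_k (x_{k,i} - mean_i) · (x_{k,j} - mean_j), divisor n-1 = 5:
  S[A,A] = ((-0.8333)·(-0.8333) + (3.1667)·(3.1667) + (0.1667)·(0.1667) + (2.1667)·(2.1667) + (-1.8333)·(-1.8333) + (-2.8333)·(-2.8333)) / 5 = 26.8333/5 = 5.3667
  S[A,B] = ((-0.8333)·(-1.5) + (3.1667)·(3.5) + (0.1667)·(-3.5) + (2.1667)·(-0.5) + (-1.8333)·(-1.5) + (-2.8333)·(3.5)) / 5 = 3.5/5 = 0.7
  S[B,B] = ((-1.5)·(-1.5) + (3.5)·(3.5) + (-3.5)·(-3.5) + (-0.5)·(-0.5) + (-1.5)·(-1.5) + (3.5)·(3.5)) / 5 = 41.5/5 = 8.3
  S = [[5.3667, 0.7],
 [0.7, 8.3]].

Step 3 — invert S. det(S) = 5.3667·8.3 - (0.7)² = 44.0533.
  S^{-1} = (1/det) · [[d, -b], [-b, a]] = [[0.1884, -0.0159],
 [-0.0159, 0.1218]].

Step 4 — quadratic form (x̄ - mu_0)^T · S^{-1} · (x̄ - mu_0):
  S^{-1} · (x̄ - mu_0) = (0.762, -0.3655),
  (x̄ - mu_0)^T · [...] = (3.8333)·(0.762) + (-2.5)·(-0.3655) = 3.8345.

Step 5 — scale by n: T² = 6 · 3.8345 = 23.007.

T² ≈ 23.007


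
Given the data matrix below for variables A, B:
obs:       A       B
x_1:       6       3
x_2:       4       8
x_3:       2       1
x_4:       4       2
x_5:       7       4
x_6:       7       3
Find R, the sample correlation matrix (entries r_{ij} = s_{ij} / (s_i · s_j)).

Step 1 — column means:
  mean(A) = (6 + 4 + 2 + 4 + 7 + 7) / 6 = 30/6 = 5
  mean(B) = (3 + 8 + 1 + 2 + 4 + 3) / 6 = 21/6 = 3.5

Step 2 — sample variances and covariances s[i,j] = (1/(n-1)) · Σ_k (x_{k,i} - mean_i) · (x_{k,j} - mean_j), with n-1 = 5:
  s[A,A] = ((1)·(1) + (-1)·(-1) + (-3)·(-3) + (-1)·(-1) + (2)·(2) + (2)·(2)) / 5 = 20/5 = 4
  s[A,B] = ((1)·(-0.5) + (-1)·(4.5) + (-3)·(-2.5) + (-1)·(-1.5) + (2)·(0.5) + (2)·(-0.5)) / 5 = 4/5 = 0.8
  s[B,B] = ((-0.5)·(-0.5) + (4.5)·(4.5) + (-2.5)·(-2.5) + (-1.5)·(-1.5) + (0.5)·(0.5) + (-0.5)·(-0.5)) / 5 = 29.5/5 = 5.9
  Sample standard deviations s_i = √(s[i,i]):
  s(A) = √(4) = 2
  s(B) = √(5.9) = 2.429

Step 3 — r_{ij} = s_{ij} / (s_i · s_j):
  r[A,A] = 1 (diagonal).
  r[A,B] = 0.8 / (2 · 2.429) = 0.8 / 4.858 = 0.1647
  r[B,B] = 1 (diagonal).

R is symmetric with unit diagonal. Assembling:

R = [[1, 0.1647],
 [0.1647, 1]]


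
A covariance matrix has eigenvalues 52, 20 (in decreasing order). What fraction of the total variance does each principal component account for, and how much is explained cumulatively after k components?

Step 1 — total variance = trace(Sigma) = Σ λ_i = 52 + 20 = 72.

Step 2 — fraction explained by component i = λ_i / Σ λ:
  PC1: 52/72 = 0.7222
  PC2: 20/72 = 0.2778

Step 3 — cumulative fraction after k components = (λ_1 + ... + λ_k) / Σ λ:
  k = 1: 52/72 = 0.7222
  k = 2: (52 + 20)/72 = 72/72 = 1

Summary (fraction, with percent):

explained: PC1 0.7222 (72.22%), PC2 0.2778 (27.78%);  cumulative: 0.7222, 1


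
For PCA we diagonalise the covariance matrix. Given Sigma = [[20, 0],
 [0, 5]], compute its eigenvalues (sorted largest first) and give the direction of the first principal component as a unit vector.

Step 1 — characteristic polynomial of 2×2 Sigma:
  det(Sigma - λI) = λ² - trace · λ + det = 0.
  trace = 20 + 5 = 25, det = 20·5 - (0)² = 100.
Step 2 — discriminant:
  Δ = trace² - 4·det = 625 - 400 = 225.
Step 3 — eigenvalues:
  λ = (trace ± √Δ)/2 = (25 ± 15)/2,
  λ_1 = 20,  λ_2 = 5.

Step 4 — unit eigenvector for λ_1: Sigma is diagonal, so its eigenvectors are the coordinate axes. λ_1 = 20 is the diagonal entry on the first coordinate axis, hence
  v_1 = (1, 0) (||v_1|| = 1).

λ_1 = 20,  λ_2 = 5;  v_1 ≈ (1, 0)


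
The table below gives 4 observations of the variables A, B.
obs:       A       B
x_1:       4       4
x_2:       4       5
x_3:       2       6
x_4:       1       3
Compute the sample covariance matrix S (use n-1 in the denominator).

Step 1 — column means:
  mean(A) = (4 + 4 + 2 + 1) / 4 = 11/4 = 2.75
  mean(B) = (4 + 5 + 6 + 3) / 4 = 18/4 = 4.5

Step 2 — sample covariance S[i,j] = (1/(n-1)) · Σ_k (x_{k,i} - mean_i) · (x_{k,j} - mean_j), with n-1 = 3.
  S[A,A] = ((1.25)·(1.25) + (1.25)·(1.25) + (-0.75)·(-0.75) + (-1.75)·(-1.75)) / 3 = 6.75/3 = 2.25
  S[A,B] = ((1.25)·(-0.5) + (1.25)·(0.5) + (-0.75)·(1.5) + (-1.75)·(-1.5)) / 3 = 1.5/3 = 0.5
  S[B,B] = ((-0.5)·(-0.5) + (0.5)·(0.5) + (1.5)·(1.5) + (-1.5)·(-1.5)) / 3 = 5/3 = 1.6667

S is symmetric (S[j,i] = S[i,j]). Assembling:

S = [[2.25, 0.5],
 [0.5, 1.6667]]


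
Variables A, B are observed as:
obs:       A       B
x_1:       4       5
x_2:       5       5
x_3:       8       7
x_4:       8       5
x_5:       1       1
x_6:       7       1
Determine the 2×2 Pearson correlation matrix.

Step 1 — column means:
  mean(A) = (4 + 5 + 8 + 8 + 1 + 7) / 6 = 33/6 = 5.5
  mean(B) = (5 + 5 + 7 + 5 + 1 + 1) / 6 = 24/6 = 4

Step 2 — sample variances and covariances s[i,j] = (1/(n-1)) · Σ_k (x_{k,i} - mean_i) · (x_{k,j} - mean_j), with n-1 = 5:
  s[A,A] = ((-1.5)·(-1.5) + (-0.5)·(-0.5) + (2.5)·(2.5) + (2.5)·(2.5) + (-4.5)·(-4.5) + (1.5)·(1.5)) / 5 = 37.5/5 = 7.5
  s[A,B] = ((-1.5)·(1) + (-0.5)·(1) + (2.5)·(3) + (2.5)·(1) + (-4.5)·(-3) + (1.5)·(-3)) / 5 = 17/5 = 3.4
  s[B,B] = ((1)·(1) + (1)·(1) + (3)·(3) + (1)·(1) + (-3)·(-3) + (-3)·(-3)) / 5 = 30/5 = 6
  Sample standard deviations s_i = √(s[i,i]):
  s(A) = √(7.5) = 2.7386
  s(B) = √(6) = 2.4495

Step 3 — r_{ij} = s_{ij} / (s_i · s_j):
  r[A,A] = 1 (diagonal).
  r[A,B] = 3.4 / (2.7386 · 2.4495) = 3.4 / 6.7082 = 0.5068
  r[B,B] = 1 (diagonal).

R is symmetric with unit diagonal. Assembling:

R = [[1, 0.5068],
 [0.5068, 1]]


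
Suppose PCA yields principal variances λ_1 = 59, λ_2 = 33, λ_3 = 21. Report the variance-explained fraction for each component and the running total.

Step 1 — total variance = trace(Sigma) = Σ λ_i = 59 + 33 + 21 = 113.

Step 2 — fraction explained by component i = λ_i / Σ λ:
  PC1: 59/113 = 0.5221
  PC2: 33/113 = 0.292
  PC3: 21/113 = 0.1858

Step 3 — cumulative fraction after k components = (λ_1 + ... + λ_k) / Σ λ:
  k = 1: 59/113 = 0.5221
  k = 2: (59 + 33)/113 = 92/113 = 0.8142
  k = 3: (59 + 33 + 21)/113 = 113/113 = 1

Summary (fraction, with percent):

explained: PC1 0.5221 (52.21%), PC2 0.292 (29.2%), PC3 0.1858 (18.58%);  cumulative: 0.5221, 0.8142, 1


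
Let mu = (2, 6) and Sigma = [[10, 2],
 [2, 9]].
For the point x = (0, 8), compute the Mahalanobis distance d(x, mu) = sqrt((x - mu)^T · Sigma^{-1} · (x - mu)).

Step 1 — centre the observation: (x - mu) = (-2, 2).

Step 2 — invert Sigma. det(Sigma) = 10·9 - (2)² = 86.
  Sigma^{-1} = (1/det) · [[d, -b], [-b, a]] = [[0.1047, -0.0233],
 [-0.0233, 0.1163]].

Step 3 — form the quadratic (x - mu)^T · Sigma^{-1} · (x - mu):
  Sigma^{-1} · (x - mu) = (-0.2558, 0.2791).
  (x - mu)^T · [Sigma^{-1} · (x - mu)] = (-2)·(-0.2558) + (2)·(0.2791) = 1.0698.

Step 4 — take square root: d = √(1.0698) ≈ 1.0343.

d(x, mu) = √(1.0698) ≈ 1.0343


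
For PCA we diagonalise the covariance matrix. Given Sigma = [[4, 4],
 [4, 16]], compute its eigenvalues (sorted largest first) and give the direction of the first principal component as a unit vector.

Step 1 — characteristic polynomial of 2×2 Sigma:
  det(Sigma - λI) = λ² - trace · λ + det = 0.
  trace = 4 + 16 = 20, det = 4·16 - (4)² = 48.
Step 2 — discriminant:
  Δ = trace² - 4·det = 400 - 192 = 208.
Step 3 — eigenvalues:
  λ = (trace ± √Δ)/2 = (20 ± 14.4222)/2,
  λ_1 = 17.2111,  λ_2 = 2.7889.

Step 4 — unit eigenvector for λ_1: solve (Sigma - λ_1 I)v = 0. First row:
  (4 - 17.2111)·v_x + (4)·v_y = 0, i.e. (-13.2111)·v_x + (4)·v_y = 0,
  so v ∝ (b, λ_1 - a) = (4, 13.2111) = u.
  ||u|| = √((4)² + (13.2111)²) = √(190.5332) ≈ 13.8034,
  v_1 = u/||u|| ≈ (0.2898, 0.9571) (||v_1|| = 1).

λ_1 = 17.2111,  λ_2 = 2.7889;  v_1 ≈ (0.2898, 0.9571)


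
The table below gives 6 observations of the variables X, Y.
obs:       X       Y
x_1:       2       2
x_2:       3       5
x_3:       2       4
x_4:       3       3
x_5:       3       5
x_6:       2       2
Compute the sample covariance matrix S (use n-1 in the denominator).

Step 1 — column means:
  mean(X) = (2 + 3 + 2 + 3 + 3 + 2) / 6 = 15/6 = 2.5
  mean(Y) = (2 + 5 + 4 + 3 + 5 + 2) / 6 = 21/6 = 3.5

Step 2 — sample covariance S[i,j] = (1/(n-1)) · Σ_k (x_{k,i} - mean_i) · (x_{k,j} - mean_j), with n-1 = 5.
  S[X,X] = ((-0.5)·(-0.5) + (0.5)·(0.5) + (-0.5)·(-0.5) + (0.5)·(0.5) + (0.5)·(0.5) + (-0.5)·(-0.5)) / 5 = 1.5/5 = 0.3
  S[X,Y] = ((-0.5)·(-1.5) + (0.5)·(1.5) + (-0.5)·(0.5) + (0.5)·(-0.5) + (0.5)·(1.5) + (-0.5)·(-1.5)) / 5 = 2.5/5 = 0.5
  S[Y,Y] = ((-1.5)·(-1.5) + (1.5)·(1.5) + (0.5)·(0.5) + (-0.5)·(-0.5) + (1.5)·(1.5) + (-1.5)·(-1.5)) / 5 = 9.5/5 = 1.9

S is symmetric (S[j,i] = S[i,j]). Assembling:

S = [[0.3, 0.5],
 [0.5, 1.9]]


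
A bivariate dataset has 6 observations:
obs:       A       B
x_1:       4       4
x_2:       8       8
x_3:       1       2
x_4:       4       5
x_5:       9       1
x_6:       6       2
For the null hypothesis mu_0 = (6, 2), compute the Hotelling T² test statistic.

Step 1 — sample mean vector:
  mean(A) = (4 + 8 + 1 + 4 + 9 + 6) / 6 = 32/6 = 5.3333
  mean(B) = (4 + 8 + 2 + 5 + 1 + 2) / 6 = 22/6 = 3.6667
  x̄ = (5.3333, 3.6667),  deviation x̄ - mu_0 = (5.3333, 3.6667) - (6, 2) = (-0.6667, 1.6667).

Step 2 — sample covariance matrix, S[i,j] = (1/(n-1)) · Σ_k (x_{k,i} - mean_i) · (x_{k,j} - mean_j), divisor n-1 = 5:
  S[A,A] = ((-1.3333)·(-1.3333) + (2.6667)·(2.6667) + (-4.3333)·(-4.3333) + (-1.3333)·(-1.3333) + (3.6667)·(3.6667) + (0.6667)·(0.6667)) / 5 = 43.3333/5 = 8.6667
  S[A,B] = ((-1.3333)·(0.3333) + (2.6667)·(4.3333) + (-4.3333)·(-1.6667) + (-1.3333)·(1.3333) + (3.6667)·(-2.6667) + (0.6667)·(-1.6667)) / 5 = 5.6667/5 = 1.1333
  S[B,B] = ((0.3333)·(0.3333) + (4.3333)·(4.3333) + (-1.6667)·(-1.6667) + (1.3333)·(1.3333) + (-2.6667)·(-2.6667) + (-1.6667)·(-1.6667)) / 5 = 33.3333/5 = 6.6667
  S = [[8.6667, 1.1333],
 [1.1333, 6.6667]].

Step 3 — invert S. det(S) = 8.6667·6.6667 - (1.1333)² = 56.4933.
  S^{-1} = (1/det) · [[d, -b], [-b, a]] = [[0.118, -0.0201],
 [-0.0201, 0.1534]].

Step 4 — quadratic form (x̄ - mu_0)^T · S^{-1} · (x̄ - mu_0):
  S^{-1} · (x̄ - mu_0) = (-0.1121, 0.2691),
  (x̄ - mu_0)^T · [...] = (-0.6667)·(-0.1121) + (1.6667)·(0.2691) = 0.5232.

Step 5 — scale by n: T² = 6 · 0.5232 = 3.139.

T² ≈ 3.139


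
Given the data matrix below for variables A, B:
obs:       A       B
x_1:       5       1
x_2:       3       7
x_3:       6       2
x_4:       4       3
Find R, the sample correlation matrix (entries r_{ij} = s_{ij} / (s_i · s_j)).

Step 1 — column means:
  mean(A) = (5 + 3 + 6 + 4) / 4 = 18/4 = 4.5
  mean(B) = (1 + 7 + 2 + 3) / 4 = 13/4 = 3.25

Step 2 — sample variances and covariances s[i,j] = (1/(n-1)) · Σ_k (x_{k,i} - mean_i) · (x_{k,j} - mean_j), with n-1 = 3:
  s[A,A] = ((0.5)·(0.5) + (-1.5)·(-1.5) + (1.5)·(1.5) + (-0.5)·(-0.5)) / 3 = 5/3 = 1.6667
  s[A,B] = ((0.5)·(-2.25) + (-1.5)·(3.75) + (1.5)·(-1.25) + (-0.5)·(-0.25)) / 3 = -8.5/3 = -2.8333
  s[B,B] = ((-2.25)·(-2.25) + (3.75)·(3.75) + (-1.25)·(-1.25) + (-0.25)·(-0.25)) / 3 = 20.75/3 = 6.9167
  Sample standard deviations s_i = √(s[i,i]):
  s(A) = √(1.6667) = 1.291
  s(B) = √(6.9167) = 2.63

Step 3 — r_{ij} = s_{ij} / (s_i · s_j):
  r[A,A] = 1 (diagonal).
  r[A,B] = -2.8333 / (1.291 · 2.63) = -2.8333 / 3.3953 = -0.8345
  r[B,B] = 1 (diagonal).

R is symmetric with unit diagonal. Assembling:

R = [[1, -0.8345],
 [-0.8345, 1]]


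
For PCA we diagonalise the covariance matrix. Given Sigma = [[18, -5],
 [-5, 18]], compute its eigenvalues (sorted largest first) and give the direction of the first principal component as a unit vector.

Step 1 — characteristic polynomial of 2×2 Sigma:
  det(Sigma - λI) = λ² - trace · λ + det = 0.
  trace = 18 + 18 = 36, det = 18·18 - (-5)² = 299.
Step 2 — discriminant:
  Δ = trace² - 4·det = 1296 - 1196 = 100.
Step 3 — eigenvalues:
  λ = (trace ± √Δ)/2 = (36 ± 10)/2,
  λ_1 = 23,  λ_2 = 13.

Step 4 — unit eigenvector for λ_1: solve (Sigma - λ_1 I)v = 0. First row:
  (18 - 23)·v_x + (-5)·v_y = 0, i.e. (-5)·v_x + (-5)·v_y = 0,
  so v ∝ (b, λ_1 - a) = (-5, 5); multiply by -1 so the first entry is positive: u = (5, -5).
  ||u|| = √((5)² + (-5)²) = √(50) ≈ 7.0711,
  v_1 = u/||u|| ≈ (0.7071, -0.7071) (||v_1|| = 1).

λ_1 = 23,  λ_2 = 13;  v_1 ≈ (0.7071, -0.7071)


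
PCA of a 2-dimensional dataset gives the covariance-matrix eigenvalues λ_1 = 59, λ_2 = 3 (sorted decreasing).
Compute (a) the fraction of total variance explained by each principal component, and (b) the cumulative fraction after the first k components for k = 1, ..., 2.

Step 1 — total variance = trace(Sigma) = Σ λ_i = 59 + 3 = 62.

Step 2 — fraction explained by component i = λ_i / Σ λ:
  PC1: 59/62 = 0.9516
  PC2: 3/62 = 0.0484

Step 3 — cumulative fraction after k components = (λ_1 + ... + λ_k) / Σ λ:
  k = 1: 59/62 = 0.9516
  k = 2: (59 + 3)/62 = 62/62 = 1

Summary (fraction, with percent):

explained: PC1 0.9516 (95.16%), PC2 0.0484 (4.84%);  cumulative: 0.9516, 1


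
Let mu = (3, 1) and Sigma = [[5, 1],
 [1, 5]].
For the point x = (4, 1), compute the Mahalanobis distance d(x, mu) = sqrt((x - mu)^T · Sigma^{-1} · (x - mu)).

Step 1 — centre the observation: (x - mu) = (1, 0).

Step 2 — invert Sigma. det(Sigma) = 5·5 - (1)² = 24.
  Sigma^{-1} = (1/det) · [[d, -b], [-b, a]] = [[0.2083, -0.0417],
 [-0.0417, 0.2083]].

Step 3 — form the quadratic (x - mu)^T · Sigma^{-1} · (x - mu):
  Sigma^{-1} · (x - mu) = (0.2083, -0.0417).
  (x - mu)^T · [Sigma^{-1} · (x - mu)] = (1)·(0.2083) + (0)·(-0.0417) = 0.2083.

Step 4 — take square root: d = √(0.2083) ≈ 0.4564.

d(x, mu) = √(0.2083) ≈ 0.4564


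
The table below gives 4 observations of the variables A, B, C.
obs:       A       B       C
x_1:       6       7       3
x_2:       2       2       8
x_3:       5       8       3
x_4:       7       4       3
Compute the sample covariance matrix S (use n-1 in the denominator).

Step 1 — column means:
  mean(A) = (6 + 2 + 5 + 7) / 4 = 20/4 = 5
  mean(B) = (7 + 2 + 8 + 4) / 4 = 21/4 = 5.25
  mean(C) = (3 + 8 + 3 + 3) / 4 = 17/4 = 4.25

Step 2 — sample covariance S[i,j] = (1/(n-1)) · Σ_k (x_{k,i} - mean_i) · (x_{k,j} - mean_j), with n-1 = 3.
  S[A,A] = ((1)·(1) + (-3)·(-3) + (0)·(0) + (2)·(2)) / 3 = 14/3 = 4.6667
  S[A,B] = ((1)·(1.75) + (-3)·(-3.25) + (0)·(2.75) + (2)·(-1.25)) / 3 = 9/3 = 3
  S[A,C] = ((1)·(-1.25) + (-3)·(3.75) + (0)·(-1.25) + (2)·(-1.25)) / 3 = -15/3 = -5
  S[B,B] = ((1.75)·(1.75) + (-3.25)·(-3.25) + (2.75)·(2.75) + (-1.25)·(-1.25)) / 3 = 22.75/3 = 7.5833
  S[B,C] = ((1.75)·(-1.25) + (-3.25)·(3.75) + (2.75)·(-1.25) + (-1.25)·(-1.25)) / 3 = -16.25/3 = -5.4167
  S[C,C] = ((-1.25)·(-1.25) + (3.75)·(3.75) + (-1.25)·(-1.25) + (-1.25)·(-1.25)) / 3 = 18.75/3 = 6.25

S is symmetric (S[j,i] = S[i,j]). Assembling:

S = [[4.6667, 3, -5],
 [3, 7.5833, -5.4167],
 [-5, -5.4167, 6.25]]


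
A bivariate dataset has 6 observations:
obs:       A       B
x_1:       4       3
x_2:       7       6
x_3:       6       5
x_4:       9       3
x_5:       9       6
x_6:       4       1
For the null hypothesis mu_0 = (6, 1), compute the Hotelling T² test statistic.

Step 1 — sample mean vector:
  mean(A) = (4 + 7 + 6 + 9 + 9 + 4) / 6 = 39/6 = 6.5
  mean(B) = (3 + 6 + 5 + 3 + 6 + 1) / 6 = 24/6 = 4
  x̄ = (6.5, 4),  deviation x̄ - mu_0 = (6.5, 4) - (6, 1) = (0.5, 3).

Step 2 — sample covariance matrix, S[i,j] = (1/(n-1)) · Σ_k (x_{k,i} - mean_i) · (x_{k,j} - mean_j), divisor n-1 = 5:
  S[A,A] = ((-2.5)·(-2.5) + (0.5)·(0.5) + (-0.5)·(-0.5) + (2.5)·(2.5) + (2.5)·(2.5) + (-2.5)·(-2.5)) / 5 = 25.5/5 = 5.1
  S[A,B] = ((-2.5)·(-1) + (0.5)·(2) + (-0.5)·(1) + (2.5)·(-1) + (2.5)·(2) + (-2.5)·(-3)) / 5 = 13/5 = 2.6
  S[B,B] = ((-1)·(-1) + (2)·(2) + (1)·(1) + (-1)·(-1) + (2)·(2) + (-3)·(-3)) / 5 = 20/5 = 4
  S = [[5.1, 2.6],
 [2.6, 4]].

Step 3 — invert S. det(S) = 5.1·4 - (2.6)² = 13.64.
  S^{-1} = (1/det) · [[d, -b], [-b, a]] = [[0.2933, -0.1906],
 [-0.1906, 0.3739]].

Step 4 — quadratic form (x̄ - mu_0)^T · S^{-1} · (x̄ - mu_0):
  S^{-1} · (x̄ - mu_0) = (-0.4252, 1.0264),
  (x̄ - mu_0)^T · [...] = (0.5)·(-0.4252) + (3)·(1.0264) = 2.8666.

Step 5 — scale by n: T² = 6 · 2.8666 = 17.1994.

T² ≈ 17.1994


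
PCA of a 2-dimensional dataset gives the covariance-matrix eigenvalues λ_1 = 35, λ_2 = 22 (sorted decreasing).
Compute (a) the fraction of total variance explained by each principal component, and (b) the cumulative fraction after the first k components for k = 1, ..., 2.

Step 1 — total variance = trace(Sigma) = Σ λ_i = 35 + 22 = 57.

Step 2 — fraction explained by component i = λ_i / Σ λ:
  PC1: 35/57 = 0.614
  PC2: 22/57 = 0.386

Step 3 — cumulative fraction after k components = (λ_1 + ... + λ_k) / Σ λ:
  k = 1: 35/57 = 0.614
  k = 2: (35 + 22)/57 = 57/57 = 1

Summary (fraction, with percent):

explained: PC1 0.614 (61.4%), PC2 0.386 (38.6%);  cumulative: 0.614, 1


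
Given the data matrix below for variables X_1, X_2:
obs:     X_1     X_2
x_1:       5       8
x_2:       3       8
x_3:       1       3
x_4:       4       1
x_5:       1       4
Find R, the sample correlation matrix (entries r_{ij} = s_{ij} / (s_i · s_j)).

Step 1 — column means:
  mean(X_1) = (5 + 3 + 1 + 4 + 1) / 5 = 14/5 = 2.8
  mean(X_2) = (8 + 8 + 3 + 1 + 4) / 5 = 24/5 = 4.8

Step 2 — sample variances and covariances s[i,j] = (1/(n-1)) · Σ_k (x_{k,i} - mean_i) · (x_{k,j} - mean_j), with n-1 = 4:
  s[X_1,X_1] = ((2.2)·(2.2) + (0.2)·(0.2) + (-1.8)·(-1.8) + (1.2)·(1.2) + (-1.8)·(-1.8)) / 4 = 12.8/4 = 3.2
  s[X_1,X_2] = ((2.2)·(3.2) + (0.2)·(3.2) + (-1.8)·(-1.8) + (1.2)·(-3.8) + (-1.8)·(-0.8)) / 4 = 7.8/4 = 1.95
  s[X_2,X_2] = ((3.2)·(3.2) + (3.2)·(3.2) + (-1.8)·(-1.8) + (-3.8)·(-3.8) + (-0.8)·(-0.8)) / 4 = 38.8/4 = 9.7
  Sample standard deviations s_i = √(s[i,i]):
  s(X_1) = √(3.2) = 1.7889
  s(X_2) = √(9.7) = 3.1145

Step 3 — r_{ij} = s_{ij} / (s_i · s_j):
  r[X_1,X_1] = 1 (diagonal).
  r[X_1,X_2] = 1.95 / (1.7889 · 3.1145) = 1.95 / 5.5714 = 0.35
  r[X_2,X_2] = 1 (diagonal).

R is symmetric with unit diagonal. Assembling:

R = [[1, 0.35],
 [0.35, 1]]


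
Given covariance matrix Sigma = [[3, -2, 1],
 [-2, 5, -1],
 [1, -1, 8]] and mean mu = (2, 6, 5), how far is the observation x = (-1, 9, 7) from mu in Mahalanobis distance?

Step 1 — centre the observation: (x - mu) = (-3, 3, 2).

Step 2 — invert Sigma (cofactor / det for 3×3, or solve directly):
  Sigma^{-1} = [[0.4643, 0.1786, -0.0357],
 [0.1786, 0.2738, 0.0119],
 [-0.0357, 0.0119, 0.131]].

Step 3 — form the quadratic (x - mu)^T · Sigma^{-1} · (x - mu):
  Sigma^{-1} · (x - mu) = (-0.9286, 0.3095, 0.4048).
  (x - mu)^T · [Sigma^{-1} · (x - mu)] = (-3)·(-0.9286) + (3)·(0.3095) + (2)·(0.4048) = 4.5238.

Step 4 — take square root: d = √(4.5238) ≈ 2.1269.

d(x, mu) = √(4.5238) ≈ 2.1269


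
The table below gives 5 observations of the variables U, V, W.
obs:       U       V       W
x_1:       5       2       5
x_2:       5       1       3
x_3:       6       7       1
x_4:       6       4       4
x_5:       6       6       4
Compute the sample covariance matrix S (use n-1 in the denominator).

Step 1 — column means:
  mean(U) = (5 + 5 + 6 + 6 + 6) / 5 = 28/5 = 5.6
  mean(V) = (2 + 1 + 7 + 4 + 6) / 5 = 20/5 = 4
  mean(W) = (5 + 3 + 1 + 4 + 4) / 5 = 17/5 = 3.4

Step 2 — sample covariance S[i,j] = (1/(n-1)) · Σ_k (x_{k,i} - mean_i) · (x_{k,j} - mean_j), with n-1 = 4.
  S[U,U] = ((-0.6)·(-0.6) + (-0.6)·(-0.6) + (0.4)·(0.4) + (0.4)·(0.4) + (0.4)·(0.4)) / 4 = 1.2/4 = 0.3
  S[U,V] = ((-0.6)·(-2) + (-0.6)·(-3) + (0.4)·(3) + (0.4)·(0) + (0.4)·(2)) / 4 = 5/4 = 1.25
  S[U,W] = ((-0.6)·(1.6) + (-0.6)·(-0.4) + (0.4)·(-2.4) + (0.4)·(0.6) + (0.4)·(0.6)) / 4 = -1.2/4 = -0.3
  S[V,V] = ((-2)·(-2) + (-3)·(-3) + (3)·(3) + (0)·(0) + (2)·(2)) / 4 = 26/4 = 6.5
  S[V,W] = ((-2)·(1.6) + (-3)·(-0.4) + (3)·(-2.4) + (0)·(0.6) + (2)·(0.6)) / 4 = -8/4 = -2
  S[W,W] = ((1.6)·(1.6) + (-0.4)·(-0.4) + (-2.4)·(-2.4) + (0.6)·(0.6) + (0.6)·(0.6)) / 4 = 9.2/4 = 2.3

S is symmetric (S[j,i] = S[i,j]). Assembling:

S = [[0.3, 1.25, -0.3],
 [1.25, 6.5, -2],
 [-0.3, -2, 2.3]]


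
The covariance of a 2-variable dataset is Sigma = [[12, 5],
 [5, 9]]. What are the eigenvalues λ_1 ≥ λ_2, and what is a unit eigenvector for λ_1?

Step 1 — characteristic polynomial of 2×2 Sigma:
  det(Sigma - λI) = λ² - trace · λ + det = 0.
  trace = 12 + 9 = 21, det = 12·9 - (5)² = 83.
Step 2 — discriminant:
  Δ = trace² - 4·det = 441 - 332 = 109.
Step 3 — eigenvalues:
  λ = (trace ± √Δ)/2 = (21 ± 10.4403)/2,
  λ_1 = 15.7202,  λ_2 = 5.2798.

Step 4 — unit eigenvector for λ_1: solve (Sigma - λ_1 I)v = 0. First row:
  (12 - 15.7202)·v_x + (5)·v_y = 0, i.e. (-3.7202)·v_x + (5)·v_y = 0,
  so v ∝ (b, λ_1 - a) = (5, 3.7202) = u.
  ||u|| = √((5)² + (3.7202)²) = √(38.8395) ≈ 6.2321,
  v_1 = u/||u|| ≈ (0.8023, 0.5969) (||v_1|| = 1).

λ_1 = 15.7202,  λ_2 = 5.2798;  v_1 ≈ (0.8023, 0.5969)


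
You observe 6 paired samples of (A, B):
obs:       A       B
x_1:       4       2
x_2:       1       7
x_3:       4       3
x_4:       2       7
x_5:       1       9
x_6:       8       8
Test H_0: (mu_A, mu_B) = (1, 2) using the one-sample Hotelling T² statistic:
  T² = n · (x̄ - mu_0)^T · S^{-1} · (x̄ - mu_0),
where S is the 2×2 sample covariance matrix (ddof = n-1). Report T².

Step 1 — sample mean vector:
  mean(A) = (4 + 1 + 4 + 2 + 1 + 8) / 6 = 20/6 = 3.3333
  mean(B) = (2 + 7 + 3 + 7 + 9 + 8) / 6 = 36/6 = 6
  x̄ = (3.3333, 6),  deviation x̄ - mu_0 = (3.3333, 6) - (1, 2) = (2.3333, 4).

Step 2 — sample covariance matrix, S[i,j] = (1/(n-1)) · Σ_k (x_{k,i} - mean_i) · (x_{k,j} - mean_j), divisor n-1 = 5:
  S[A,A] = ((0.6667)·(0.6667) + (-2.3333)·(-2.3333) + (0.6667)·(0.6667) + (-1.3333)·(-1.3333) + (-2.3333)·(-2.3333) + (4.6667)·(4.6667)) / 5 = 35.3333/5 = 7.0667
  S[A,B] = ((0.6667)·(-4) + (-2.3333)·(1) + (0.6667)·(-3) + (-1.3333)·(1) + (-2.3333)·(3) + (4.6667)·(2)) / 5 = -6/5 = -1.2
  S[B,B] = ((-4)·(-4) + (1)·(1) + (-3)·(-3) + (1)·(1) + (3)·(3) + (2)·(2)) / 5 = 40/5 = 8
  S = [[7.0667, -1.2],
 [-1.2, 8]].

Step 3 — invert S. det(S) = 7.0667·8 - (-1.2)² = 55.0933.
  S^{-1} = (1/det) · [[d, -b], [-b, a]] = [[0.1452, 0.0218],
 [0.0218, 0.1283]].

Step 4 — quadratic form (x̄ - mu_0)^T · S^{-1} · (x̄ - mu_0):
  S^{-1} · (x̄ - mu_0) = (0.4259, 0.5639),
  (x̄ - mu_0)^T · [...] = (2.3333)·(0.4259) + (4)·(0.5639) = 3.2494.

Step 5 — scale by n: T² = 6 · 3.2494 = 19.4966.

T² ≈ 19.4966


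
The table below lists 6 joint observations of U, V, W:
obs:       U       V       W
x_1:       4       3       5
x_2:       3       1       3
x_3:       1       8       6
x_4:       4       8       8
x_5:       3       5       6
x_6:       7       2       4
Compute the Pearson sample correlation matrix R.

Step 1 — column means:
  mean(U) = (4 + 3 + 1 + 4 + 3 + 7) / 6 = 22/6 = 3.6667
  mean(V) = (3 + 1 + 8 + 8 + 5 + 2) / 6 = 27/6 = 4.5
  mean(W) = (5 + 3 + 6 + 8 + 6 + 4) / 6 = 32/6 = 5.3333

Step 2 — sample variances and covariances s[i,j] = (1/(n-1)) · Σ_k (x_{k,i} - mean_i) · (x_{k,j} - mean_j), with n-1 = 5:
  s[U,U] = ((0.3333)·(0.3333) + (-0.6667)·(-0.6667) + (-2.6667)·(-2.6667) + (0.3333)·(0.3333) + (-0.6667)·(-0.6667) + (3.3333)·(3.3333)) / 5 = 19.3333/5 = 3.8667
  s[U,V] = ((0.3333)·(-1.5) + (-0.6667)·(-3.5) + (-2.6667)·(3.5) + (0.3333)·(3.5) + (-0.6667)·(0.5) + (3.3333)·(-2.5)) / 5 = -15/5 = -3
  s[U,W] = ((0.3333)·(-0.3333) + (-0.6667)·(-2.3333) + (-2.6667)·(0.6667) + (0.3333)·(2.6667) + (-0.6667)·(0.6667) + (3.3333)·(-1.3333)) / 5 = -4.3333/5 = -0.8667
  s[V,V] = ((-1.5)·(-1.5) + (-3.5)·(-3.5) + (3.5)·(3.5) + (3.5)·(3.5) + (0.5)·(0.5) + (-2.5)·(-2.5)) / 5 = 45.5/5 = 9.1
  s[V,W] = ((-1.5)·(-0.3333) + (-3.5)·(-2.3333) + (3.5)·(0.6667) + (3.5)·(2.6667) + (0.5)·(0.6667) + (-2.5)·(-1.3333)) / 5 = 24/5 = 4.8
  s[W,W] = ((-0.3333)·(-0.3333) + (-2.3333)·(-2.3333) + (0.6667)·(0.6667) + (2.6667)·(2.6667) + (0.6667)·(0.6667) + (-1.3333)·(-1.3333)) / 5 = 15.3333/5 = 3.0667
  Sample standard deviations s_i = √(s[i,i]):
  s(U) = √(3.8667) = 1.9664
  s(V) = √(9.1) = 3.0166
  s(W) = √(3.0667) = 1.7512

Step 3 — r_{ij} = s_{ij} / (s_i · s_j):
  r[U,U] = 1 (diagonal).
  r[U,V] = -3 / (1.9664 · 3.0166) = -3 / 5.9318 = -0.5057
  r[U,W] = -0.8667 / (1.9664 · 1.7512) = -0.8667 / 3.4435 = -0.2517
  r[V,V] = 1 (diagonal).
  r[V,W] = 4.8 / (3.0166 · 1.7512) = 4.8 / 5.2827 = 0.9086
  r[W,W] = 1 (diagonal).

R is symmetric with unit diagonal. Assembling:

R = [[1, -0.5057, -0.2517],
 [-0.5057, 1, 0.9086],
 [-0.2517, 0.9086, 1]]


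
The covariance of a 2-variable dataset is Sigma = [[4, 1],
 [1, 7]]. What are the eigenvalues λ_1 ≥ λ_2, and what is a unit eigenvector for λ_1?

Step 1 — characteristic polynomial of 2×2 Sigma:
  det(Sigma - λI) = λ² - trace · λ + det = 0.
  trace = 4 + 7 = 11, det = 4·7 - (1)² = 27.
Step 2 — discriminant:
  Δ = trace² - 4·det = 121 - 108 = 13.
Step 3 — eigenvalues:
  λ = (trace ± √Δ)/2 = (11 ± 3.6056)/2,
  λ_1 = 7.3028,  λ_2 = 3.6972.

Step 4 — unit eigenvector for λ_1: solve (Sigma - λ_1 I)v = 0. First row:
  (4 - 7.3028)·v_x + (1)·v_y = 0, i.e. (-3.3028)·v_x + (1)·v_y = 0,
  so v ∝ (b, λ_1 - a) = (1, 3.3028) = u.
  ||u|| = √((1)² + (3.3028)²) = √(11.9083) ≈ 3.4508,
  v_1 = u/||u|| ≈ (0.2898, 0.9571) (||v_1|| = 1).

λ_1 = 7.3028,  λ_2 = 3.6972;  v_1 ≈ (0.2898, 0.9571)


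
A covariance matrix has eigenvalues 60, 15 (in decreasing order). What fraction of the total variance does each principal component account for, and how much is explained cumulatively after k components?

Step 1 — total variance = trace(Sigma) = Σ λ_i = 60 + 15 = 75.

Step 2 — fraction explained by component i = λ_i / Σ λ:
  PC1: 60/75 = 0.8
  PC2: 15/75 = 0.2

Step 3 — cumulative fraction after k components = (λ_1 + ... + λ_k) / Σ λ:
  k = 1: 60/75 = 0.8
  k = 2: (60 + 15)/75 = 75/75 = 1

Summary (fraction, with percent):

explained: PC1 0.8 (80%), PC2 0.2 (20%);  cumulative: 0.8, 1


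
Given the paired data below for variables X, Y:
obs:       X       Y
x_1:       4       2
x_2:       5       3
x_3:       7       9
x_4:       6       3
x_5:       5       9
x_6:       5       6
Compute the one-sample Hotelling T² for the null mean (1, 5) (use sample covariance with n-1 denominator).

Step 1 — sample mean vector:
  mean(X) = (4 + 5 + 7 + 6 + 5 + 5) / 6 = 32/6 = 5.3333
  mean(Y) = (2 + 3 + 9 + 3 + 9 + 6) / 6 = 32/6 = 5.3333
  x̄ = (5.3333, 5.3333),  deviation x̄ - mu_0 = (5.3333, 5.3333) - (1, 5) = (4.3333, 0.3333).

Step 2 — sample covariance matrix, S[i,j] = (1/(n-1)) · Σ_k (x_{k,i} - mean_i) · (x_{k,j} - mean_j), divisor n-1 = 5:
  S[X,X] = ((-1.3333)·(-1.3333) + (-0.3333)·(-0.3333) + (1.6667)·(1.6667) + (0.6667)·(0.6667) + (-0.3333)·(-0.3333) + (-0.3333)·(-0.3333)) / 5 = 5.3333/5 = 1.0667
  S[X,Y] = ((-1.3333)·(-3.3333) + (-0.3333)·(-2.3333) + (1.6667)·(3.6667) + (0.6667)·(-2.3333) + (-0.3333)·(3.6667) + (-0.3333)·(0.6667)) / 5 = 8.3333/5 = 1.6667
  S[Y,Y] = ((-3.3333)·(-3.3333) + (-2.3333)·(-2.3333) + (3.6667)·(3.6667) + (-2.3333)·(-2.3333) + (3.6667)·(3.6667) + (0.6667)·(0.6667)) / 5 = 49.3333/5 = 9.8667
  S = [[1.0667, 1.6667],
 [1.6667, 9.8667]].

Step 3 — invert S. det(S) = 1.0667·9.8667 - (1.6667)² = 7.7467.
  S^{-1} = (1/det) · [[d, -b], [-b, a]] = [[1.2737, -0.2151],
 [-0.2151, 0.1377]].

Step 4 — quadratic form (x̄ - mu_0)^T · S^{-1} · (x̄ - mu_0):
  S^{-1} · (x̄ - mu_0) = (5.4475, -0.8864),
  (x̄ - mu_0)^T · [...] = (4.3333)·(5.4475) + (0.3333)·(-0.8864) = 23.3104.

Step 5 — scale by n: T² = 6 · 23.3104 = 139.8623.

T² ≈ 139.8623


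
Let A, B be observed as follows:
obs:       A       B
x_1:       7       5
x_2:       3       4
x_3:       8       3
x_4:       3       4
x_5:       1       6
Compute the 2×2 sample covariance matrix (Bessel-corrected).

Step 1 — column means:
  mean(A) = (7 + 3 + 8 + 3 + 1) / 5 = 22/5 = 4.4
  mean(B) = (5 + 4 + 3 + 4 + 6) / 5 = 22/5 = 4.4

Step 2 — sample covariance S[i,j] = (1/(n-1)) · Σ_k (x_{k,i} - mean_i) · (x_{k,j} - mean_j), with n-1 = 4.
  S[A,A] = ((2.6)·(2.6) + (-1.4)·(-1.4) + (3.6)·(3.6) + (-1.4)·(-1.4) + (-3.4)·(-3.4)) / 4 = 35.2/4 = 8.8
  S[A,B] = ((2.6)·(0.6) + (-1.4)·(-0.4) + (3.6)·(-1.4) + (-1.4)·(-0.4) + (-3.4)·(1.6)) / 4 = -7.8/4 = -1.95
  S[B,B] = ((0.6)·(0.6) + (-0.4)·(-0.4) + (-1.4)·(-1.4) + (-0.4)·(-0.4) + (1.6)·(1.6)) / 4 = 5.2/4 = 1.3

S is symmetric (S[j,i] = S[i,j]). Assembling:

S = [[8.8, -1.95],
 [-1.95, 1.3]]


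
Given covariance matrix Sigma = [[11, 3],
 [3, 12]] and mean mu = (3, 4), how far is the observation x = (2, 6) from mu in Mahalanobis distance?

Step 1 — centre the observation: (x - mu) = (-1, 2).

Step 2 — invert Sigma. det(Sigma) = 11·12 - (3)² = 123.
  Sigma^{-1} = (1/det) · [[d, -b], [-b, a]] = [[0.0976, -0.0244],
 [-0.0244, 0.0894]].

Step 3 — form the quadratic (x - mu)^T · Sigma^{-1} · (x - mu):
  Sigma^{-1} · (x - mu) = (-0.1463, 0.2033).
  (x - mu)^T · [Sigma^{-1} · (x - mu)] = (-1)·(-0.1463) + (2)·(0.2033) = 0.5528.

Step 4 — take square root: d = √(0.5528) ≈ 0.7435.

d(x, mu) = √(0.5528) ≈ 0.7435


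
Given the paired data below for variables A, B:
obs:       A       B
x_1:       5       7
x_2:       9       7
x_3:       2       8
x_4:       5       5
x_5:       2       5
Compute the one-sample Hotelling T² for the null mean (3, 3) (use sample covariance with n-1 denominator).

Step 1 — sample mean vector:
  mean(A) = (5 + 9 + 2 + 5 + 2) / 5 = 23/5 = 4.6
  mean(B) = (7 + 7 + 8 + 5 + 5) / 5 = 32/5 = 6.4
  x̄ = (4.6, 6.4),  deviation x̄ - mu_0 = (4.6, 6.4) - (3, 3) = (1.6, 3.4).

Step 2 — sample covariance matrix, S[i,j] = (1/(n-1)) · Σ_k (x_{k,i} - mean_i) · (x_{k,j} - mean_j), divisor n-1 = 4:
  S[A,A] = ((0.4)·(0.4) + (4.4)·(4.4) + (-2.6)·(-2.6) + (0.4)·(0.4) + (-2.6)·(-2.6)) / 4 = 33.2/4 = 8.3
  S[A,B] = ((0.4)·(0.6) + (4.4)·(0.6) + (-2.6)·(1.6) + (0.4)·(-1.4) + (-2.6)·(-1.4)) / 4 = 1.8/4 = 0.45
  S[B,B] = ((0.6)·(0.6) + (0.6)·(0.6) + (1.6)·(1.6) + (-1.4)·(-1.4) + (-1.4)·(-1.4)) / 4 = 7.2/4 = 1.8
  S = [[8.3, 0.45],
 [0.45, 1.8]].

Step 3 — invert S. det(S) = 8.3·1.8 - (0.45)² = 14.7375.
  S^{-1} = (1/det) · [[d, -b], [-b, a]] = [[0.1221, -0.0305],
 [-0.0305, 0.5632]].

Step 4 — quadratic form (x̄ - mu_0)^T · S^{-1} · (x̄ - mu_0):
  S^{-1} · (x̄ - mu_0) = (0.0916, 1.866),
  (x̄ - mu_0)^T · [...] = (1.6)·(0.0916) + (3.4)·(1.866) = 6.4909.

Step 5 — scale by n: T² = 5 · 6.4909 = 32.4546.

T² ≈ 32.4546


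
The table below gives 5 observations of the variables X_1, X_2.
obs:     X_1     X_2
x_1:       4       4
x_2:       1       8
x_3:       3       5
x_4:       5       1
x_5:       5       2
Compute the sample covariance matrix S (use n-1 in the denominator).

Step 1 — column means:
  mean(X_1) = (4 + 1 + 3 + 5 + 5) / 5 = 18/5 = 3.6
  mean(X_2) = (4 + 8 + 5 + 1 + 2) / 5 = 20/5 = 4

Step 2 — sample covariance S[i,j] = (1/(n-1)) · Σ_k (x_{k,i} - mean_i) · (x_{k,j} - mean_j), with n-1 = 4.
  S[X_1,X_1] = ((0.4)·(0.4) + (-2.6)·(-2.6) + (-0.6)·(-0.6) + (1.4)·(1.4) + (1.4)·(1.4)) / 4 = 11.2/4 = 2.8
  S[X_1,X_2] = ((0.4)·(0) + (-2.6)·(4) + (-0.6)·(1) + (1.4)·(-3) + (1.4)·(-2)) / 4 = -18/4 = -4.5
  S[X_2,X_2] = ((0)·(0) + (4)·(4) + (1)·(1) + (-3)·(-3) + (-2)·(-2)) / 4 = 30/4 = 7.5

S is symmetric (S[j,i] = S[i,j]). Assembling:

S = [[2.8, -4.5],
 [-4.5, 7.5]]


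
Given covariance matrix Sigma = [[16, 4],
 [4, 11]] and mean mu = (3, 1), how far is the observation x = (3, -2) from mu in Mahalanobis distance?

Step 1 — centre the observation: (x - mu) = (0, -3).

Step 2 — invert Sigma. det(Sigma) = 16·11 - (4)² = 160.
  Sigma^{-1} = (1/det) · [[d, -b], [-b, a]] = [[0.0688, -0.025],
 [-0.025, 0.1]].

Step 3 — form the quadratic (x - mu)^T · Sigma^{-1} · (x - mu):
  Sigma^{-1} · (x - mu) = (0.075, -0.3).
  (x - mu)^T · [Sigma^{-1} · (x - mu)] = (0)·(0.075) + (-3)·(-0.3) = 0.9.

Step 4 — take square root: d = √(0.9) ≈ 0.9487.

d(x, mu) = √(0.9) ≈ 0.9487


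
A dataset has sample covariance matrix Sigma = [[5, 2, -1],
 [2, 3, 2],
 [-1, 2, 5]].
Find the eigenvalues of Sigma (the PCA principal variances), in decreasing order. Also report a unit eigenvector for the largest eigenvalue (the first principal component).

Step 1 — characteristic polynomial p(λ) = det(λI - Sigma) = λ³ - tr·λ² + c_1·λ - det, where tr = trace, c_1 = sum of the principal 2×2 minors, det = det(Sigma):
  tr = 5 + 3 + 5 = 13,
  c_1 = (5·3 - (2)²) + (5·5 - (-1)²) + (3·5 - (2)²) = 11 + 24 + 11 = 46,
  det = 5·(3·5 - (2)²) - (2)·((2)·5 - (2)·(-1)) + (-1)·((2)·(2) - 3·(-1)) = 5·(11) - (2)·(12) + (-1)·(7) = 24.
  So p(λ) = λ³ - 13λ² + 46λ - 24.
Step 2 — look for an integer root (rational root theorem: any rational root is an integer divisor of 24). Testing λ = 6:
  p(6) = 216 - 468 + 276 - 24 = 0  ✓
  Dividing out (λ - 6): p(λ) = (λ - 6)(λ² - 7λ + 4).
Step 3 — remaining eigenvalues from the quadratic λ² - 7λ + 4 = 0:
  Δ = 7² - 4·4 = 49 - 16 = 33,  λ = (7 ± √33)/2 = (7 ± 5.7446)/2 ≈ 6.3723 or 0.6277.
  Sorted: λ_1 = 6.3723,  λ_2 = 6,  λ_3 = 0.6277  (check: sum = 13 = tr ✓).

Step 4 — unit eigenvector for λ_1 ≈ 6.3723: v spans the null space of (Sigma - λ_1 I), whose rows are
  r_1 = (-1.3723, 2, -1),  r_2 = (2, -3.3723, 2),  r_3 = (-1, 2, -1.3723).
  v is orthogonal to every row, so take v ∝ r_1 × r_2 = ((2)·(2) - (-1)·(-3.3723), (-1)·(2) - (-1.3723)·(2), (-1.3723)·(-3.3723) - (2)·(2)) ≈ (0.6277, 0.7446, 0.6277).
  Let u = (0.6277, 0.7446, 0.6277).
  ||u|| = √((0.6277)² + (0.7446)² + (0.6277)²) = √(1.3424) ≈ 1.1586,  v_1 = u/||u|| ≈ (0.5418, 0.6426, 0.5418) (||v_1|| = 1).

λ_1 = 6.3723,  λ_2 = 6,  λ_3 = 0.6277;  v_1 ≈ (0.5418, 0.6426, 0.5418)


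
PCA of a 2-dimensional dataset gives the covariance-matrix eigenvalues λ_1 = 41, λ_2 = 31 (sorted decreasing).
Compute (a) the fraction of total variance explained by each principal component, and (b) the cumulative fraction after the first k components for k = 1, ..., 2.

Step 1 — total variance = trace(Sigma) = Σ λ_i = 41 + 31 = 72.

Step 2 — fraction explained by component i = λ_i / Σ λ:
  PC1: 41/72 = 0.5694
  PC2: 31/72 = 0.4306

Step 3 — cumulative fraction after k components = (λ_1 + ... + λ_k) / Σ λ:
  k = 1: 41/72 = 0.5694
  k = 2: (41 + 31)/72 = 72/72 = 1

Summary (fraction, with percent):

explained: PC1 0.5694 (56.94%), PC2 0.4306 (43.06%);  cumulative: 0.5694, 1


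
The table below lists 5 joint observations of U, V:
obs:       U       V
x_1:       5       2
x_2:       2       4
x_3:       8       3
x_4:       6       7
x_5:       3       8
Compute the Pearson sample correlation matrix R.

Step 1 — column means:
  mean(U) = (5 + 2 + 8 + 6 + 3) / 5 = 24/5 = 4.8
  mean(V) = (2 + 4 + 3 + 7 + 8) / 5 = 24/5 = 4.8

Step 2 — sample variances and covariances s[i,j] = (1/(n-1)) · Σ_k (x_{k,i} - mean_i) · (x_{k,j} - mean_j), with n-1 = 4:
  s[U,U] = ((0.2)·(0.2) + (-2.8)·(-2.8) + (3.2)·(3.2) + (1.2)·(1.2) + (-1.8)·(-1.8)) / 4 = 22.8/4 = 5.7
  s[U,V] = ((0.2)·(-2.8) + (-2.8)·(-0.8) + (3.2)·(-1.8) + (1.2)·(2.2) + (-1.8)·(3.2)) / 4 = -7.2/4 = -1.8
  s[V,V] = ((-2.8)·(-2.8) + (-0.8)·(-0.8) + (-1.8)·(-1.8) + (2.2)·(2.2) + (3.2)·(3.2)) / 4 = 26.8/4 = 6.7
  Sample standard deviations s_i = √(s[i,i]):
  s(U) = √(5.7) = 2.3875
  s(V) = √(6.7) = 2.5884

Step 3 — r_{ij} = s_{ij} / (s_i · s_j):
  r[U,U] = 1 (diagonal).
  r[U,V] = -1.8 / (2.3875 · 2.5884) = -1.8 / 6.1798 = -0.2913
  r[V,V] = 1 (diagonal).

R is symmetric with unit diagonal. Assembling:

R = [[1, -0.2913],
 [-0.2913, 1]]


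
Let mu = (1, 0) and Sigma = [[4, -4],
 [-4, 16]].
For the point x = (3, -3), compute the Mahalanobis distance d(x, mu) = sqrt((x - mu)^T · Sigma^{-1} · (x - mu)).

Step 1 — centre the observation: (x - mu) = (2, -3).

Step 2 — invert Sigma. det(Sigma) = 4·16 - (-4)² = 48.
  Sigma^{-1} = (1/det) · [[d, -b], [-b, a]] = [[0.3333, 0.0833],
 [0.0833, 0.0833]].

Step 3 — form the quadratic (x - mu)^T · Sigma^{-1} · (x - mu):
  Sigma^{-1} · (x - mu) = (0.4167, -0.0833).
  (x - mu)^T · [Sigma^{-1} · (x - mu)] = (2)·(0.4167) + (-3)·(-0.0833) = 1.0833.

Step 4 — take square root: d = √(1.0833) ≈ 1.0408.

d(x, mu) = √(1.0833) ≈ 1.0408


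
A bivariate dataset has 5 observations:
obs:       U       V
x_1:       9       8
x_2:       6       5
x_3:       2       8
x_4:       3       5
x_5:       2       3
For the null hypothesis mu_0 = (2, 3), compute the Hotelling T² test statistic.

Step 1 — sample mean vector:
  mean(U) = (9 + 6 + 2 + 3 + 2) / 5 = 22/5 = 4.4
  mean(V) = (8 + 5 + 8 + 5 + 3) / 5 = 29/5 = 5.8
  x̄ = (4.4, 5.8),  deviation x̄ - mu_0 = (4.4, 5.8) - (2, 3) = (2.4, 2.8).

Step 2 — sample covariance matrix, S[i,j] = (1/(n-1)) · Σ_k (x_{k,i} - mean_i) · (x_{k,j} - mean_j), divisor n-1 = 4:
  S[U,U] = ((4.6)·(4.6) + (1.6)·(1.6) + (-2.4)·(-2.4) + (-1.4)·(-1.4) + (-2.4)·(-2.4)) / 4 = 37.2/4 = 9.3
  S[U,V] = ((4.6)·(2.2) + (1.6)·(-0.8) + (-2.4)·(2.2) + (-1.4)·(-0.8) + (-2.4)·(-2.8)) / 4 = 11.4/4 = 2.85
  S[V,V] = ((2.2)·(2.2) + (-0.8)·(-0.8) + (2.2)·(2.2) + (-0.8)·(-0.8) + (-2.8)·(-2.8)) / 4 = 18.8/4 = 4.7
  S = [[9.3, 2.85],
 [2.85, 4.7]].

Step 3 — invert S. det(S) = 9.3·4.7 - (2.85)² = 35.5875.
  S^{-1} = (1/det) · [[d, -b], [-b, a]] = [[0.1321, -0.0801],
 [-0.0801, 0.2613]].

Step 4 — quadratic form (x̄ - mu_0)^T · S^{-1} · (x̄ - mu_0):
  S^{-1} · (x̄ - mu_0) = (0.0927, 0.5395),
  (x̄ - mu_0)^T · [...] = (2.4)·(0.0927) + (2.8)·(0.5395) = 1.7332.

Step 5 — scale by n: T² = 5 · 1.7332 = 8.666.

T² ≈ 8.666
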